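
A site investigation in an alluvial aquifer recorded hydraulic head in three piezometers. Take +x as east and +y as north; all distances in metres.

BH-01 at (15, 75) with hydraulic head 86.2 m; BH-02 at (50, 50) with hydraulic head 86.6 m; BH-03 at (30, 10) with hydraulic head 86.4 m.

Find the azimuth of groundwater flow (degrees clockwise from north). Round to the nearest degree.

273°

Taking BH-01 as reference: BH-02−BH-01 = (35, -25, +0.4); BH-03−BH-01 = (15, -65, +0.2).
Determinant of the coordinate differences = 35·(-65) − 15·(-25) = -1900.
∂h/∂x = [(+0.4)·(-65) − (+0.2)·(-25)] / -1900 = +0.01105
∂h/∂y = [35·(+0.2) − 15·(+0.4)] / -1900 = -0.0005263
Flow direction (−∇h) has components (-0.01105 E, +0.0005263 N).
Azimuth = atan2(E, N) = atan2(-0.01105, +0.0005263) = 272.7° ≈ 273°.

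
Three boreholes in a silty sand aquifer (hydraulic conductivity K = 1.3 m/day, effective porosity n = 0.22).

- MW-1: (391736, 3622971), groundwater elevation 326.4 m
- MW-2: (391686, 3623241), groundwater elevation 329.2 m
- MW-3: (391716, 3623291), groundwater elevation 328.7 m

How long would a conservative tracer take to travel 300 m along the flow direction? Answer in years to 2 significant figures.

5.2 years

Three-point gradient (reference MW-1): Δ to MW-2 = (-50, 270, +2.8), Δ to MW-3 = (-20, 320, +2.3).
∂h/∂x = -0.02594, ∂h/∂y = +0.005566 (det = -10600).
|∇h| = √(-0.02594² + 0.005566²) = 0.02653
Seepage velocity v = K·i/n = 1.3 × 0.02653 / 0.22 = 0.1568 m/day.
t = 300 / 0.1568 = 1913 days = 5.24 years.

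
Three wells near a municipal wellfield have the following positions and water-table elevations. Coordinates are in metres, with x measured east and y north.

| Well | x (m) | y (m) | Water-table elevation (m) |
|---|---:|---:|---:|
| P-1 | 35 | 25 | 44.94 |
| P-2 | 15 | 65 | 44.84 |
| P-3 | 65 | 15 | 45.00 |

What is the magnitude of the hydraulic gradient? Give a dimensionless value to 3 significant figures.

0.00228

Differences from P-1: to P-2 (Δx, Δy, Δh) = (-20, 40, -0.10); to P-3 = (30, -10, +0.06).
Determinant of the coordinate differences = (-20)·(-10) − 30·40 = -1000.
∂h/∂x = [(-0.10)·(-10) − (+0.06)·40] / -1000 = +0.001400
∂h/∂y = [(-20)·(+0.06) − 30·(-0.10)] / -1000 = -0.001800
|∇h| = √(0.001400² + -0.001800²) = 0.00228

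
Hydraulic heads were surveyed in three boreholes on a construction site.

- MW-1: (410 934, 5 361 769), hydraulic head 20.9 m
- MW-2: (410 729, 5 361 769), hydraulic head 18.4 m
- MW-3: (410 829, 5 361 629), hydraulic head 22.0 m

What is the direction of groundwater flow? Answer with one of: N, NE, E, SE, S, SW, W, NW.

NW

With h = a·x + b·y + c and MW-1 as origin, the differences give:
  (-205)·a + 0·b = -2.5
  (-105)·a + (-140)·b = +1.1
Eliminate b (×(-140) and ×0, subtract): 28700·a = 350.00 → a = ∂h/∂x = +0.01220
Back-substitute: b = ∂h/∂y = -0.01700.
Flow = −∇h = (-0.01220 east, +0.01700 north), which points northwest.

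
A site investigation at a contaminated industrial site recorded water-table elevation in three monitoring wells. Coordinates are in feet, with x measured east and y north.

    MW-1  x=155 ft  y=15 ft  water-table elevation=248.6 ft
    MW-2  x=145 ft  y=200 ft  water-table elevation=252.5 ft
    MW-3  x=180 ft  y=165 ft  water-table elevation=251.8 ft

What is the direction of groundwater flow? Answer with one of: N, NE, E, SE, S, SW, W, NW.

Three-point gradient (reference MW-1): Δ to MW-2 = (-10, 185, +3.9), Δ to MW-3 = (25, 150, +3.2).
∂h/∂x = +0.001143, ∂h/∂y = +0.02114 (det = -6125).
Flow = −∇h = (-0.001143 east, -0.02114 north), which points south.

S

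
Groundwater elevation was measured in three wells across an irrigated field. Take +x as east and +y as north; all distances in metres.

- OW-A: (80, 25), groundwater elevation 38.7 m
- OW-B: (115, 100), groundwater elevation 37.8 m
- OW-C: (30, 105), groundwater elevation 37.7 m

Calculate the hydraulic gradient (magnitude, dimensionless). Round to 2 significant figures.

Taking OW-A as reference: OW-B−OW-A = (35, 75, -0.9); OW-C−OW-A = (-50, 80, -1.0).
Determinant of the coordinate differences = 35·80 − (-50)·75 = 6550.
∂h/∂x = [(-0.9)·80 − (-1.0)·75] / 6550 = +0.0004580
∂h/∂y = [35·(-1.0) − (-50)·(-0.9)] / 6550 = -0.01221
|∇h| = √(0.0004580² + -0.01221²) = 0.01222

0.012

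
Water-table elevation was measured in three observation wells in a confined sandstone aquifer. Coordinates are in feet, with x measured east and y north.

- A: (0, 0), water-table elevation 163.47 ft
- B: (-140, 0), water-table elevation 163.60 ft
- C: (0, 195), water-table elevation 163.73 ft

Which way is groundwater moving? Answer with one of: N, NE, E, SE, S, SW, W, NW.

SE

∂h/∂x = (163.60 − 163.47) / (-140 − 0) = -0.0009286
∂h/∂y = (163.73 − 163.47) / (195 − 0) = +0.001333
Flow = −∇h = (+0.0009286 east, -0.001333 north), which points southeast.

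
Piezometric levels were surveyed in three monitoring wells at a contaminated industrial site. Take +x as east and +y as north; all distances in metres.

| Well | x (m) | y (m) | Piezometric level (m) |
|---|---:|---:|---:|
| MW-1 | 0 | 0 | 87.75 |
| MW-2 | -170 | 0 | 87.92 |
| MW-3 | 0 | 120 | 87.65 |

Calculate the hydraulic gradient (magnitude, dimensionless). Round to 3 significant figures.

∂h/∂x = (87.92 − 87.75) / (-170 − 0) = -0.001000
∂h/∂y = (87.65 − 87.75) / (120 − 0) = -0.0008333
|∇h| = √(-0.001000² + -0.0008333²) = 0.001302

0.00130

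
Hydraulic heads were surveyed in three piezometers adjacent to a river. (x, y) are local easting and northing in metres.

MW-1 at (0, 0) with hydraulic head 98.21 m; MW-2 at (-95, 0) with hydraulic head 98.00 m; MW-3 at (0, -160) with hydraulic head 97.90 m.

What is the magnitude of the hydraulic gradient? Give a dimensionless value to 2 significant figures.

∂h/∂x = (98.00 − 98.21) / (-95 − 0) = +0.002211
∂h/∂y = (97.90 − 98.21) / (-160 − 0) = +0.001937
|∇h| = √(0.002211² + 0.001937²) = 0.002939

0.0029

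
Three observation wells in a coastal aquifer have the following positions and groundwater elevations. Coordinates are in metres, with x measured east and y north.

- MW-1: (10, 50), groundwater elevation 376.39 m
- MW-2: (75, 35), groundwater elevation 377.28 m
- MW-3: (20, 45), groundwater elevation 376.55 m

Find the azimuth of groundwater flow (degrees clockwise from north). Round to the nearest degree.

With h = a·x + b·y + c and MW-1 as origin, the differences give:
  65·a + (-15)·b = +0.89
  10·a + (-5)·b = +0.16
Eliminate b (×(-5) and ×(-15), subtract): -175·a = -2.050 → a = ∂h/∂x = +0.01171
Back-substitute: b = ∂h/∂y = -0.008571.
Flow direction (−∇h) has components (-0.01171 E, +0.008571 N).
Azimuth = atan2(E, N) = atan2(-0.01171, +0.008571) = 306.2° ≈ 306°.

306°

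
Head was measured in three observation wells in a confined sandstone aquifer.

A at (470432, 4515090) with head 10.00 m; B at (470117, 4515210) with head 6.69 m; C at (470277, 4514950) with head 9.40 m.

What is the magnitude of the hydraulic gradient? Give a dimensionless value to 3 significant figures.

0.00998

With h = a·x + b·y + c and A as origin, the differences give:
  (-315)·a + 120·b = -3.31
  (-155)·a + (-140)·b = -0.60
Eliminate b (×(-140) and ×120, subtract): 62700·a = 535.400 → a = ∂h/∂x = +0.008539
Back-substitute: b = ∂h/∂y = -0.005168.
|∇h| = √(0.008539² + -0.005168²) = 0.009981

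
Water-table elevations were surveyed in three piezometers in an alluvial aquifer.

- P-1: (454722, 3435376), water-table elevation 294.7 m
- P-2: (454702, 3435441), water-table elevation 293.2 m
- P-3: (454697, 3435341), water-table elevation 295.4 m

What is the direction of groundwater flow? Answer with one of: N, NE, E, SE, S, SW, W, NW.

N

With h = a·x + b·y + c and P-1 as origin, the differences give:
  (-20)·a + 65·b = -1.5
  (-25)·a + (-35)·b = +0.7
Eliminate b (×(-35) and ×65, subtract): 2325·a = 7.00 → a = ∂h/∂x = +0.003011
Back-substitute: b = ∂h/∂y = -0.02215.
Flow = −∇h = (-0.003011 east, +0.02215 north), which points north.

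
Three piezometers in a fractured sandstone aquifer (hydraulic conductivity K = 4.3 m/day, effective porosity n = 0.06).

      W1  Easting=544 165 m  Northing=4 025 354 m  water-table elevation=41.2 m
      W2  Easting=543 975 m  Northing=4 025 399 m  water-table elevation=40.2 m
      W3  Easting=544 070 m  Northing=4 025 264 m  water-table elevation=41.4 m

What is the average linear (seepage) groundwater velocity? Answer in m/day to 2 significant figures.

With h = a·x + b·y + c and W1 as origin, the differences give:
  (-190)·a + 45·b = -1.0
  (-95)·a + (-90)·b = +0.2
Eliminate b (×(-90) and ×45, subtract): 21375·a = 81.00 → a = ∂h/∂x = +0.003789
Back-substitute: b = ∂h/∂y = -0.006222.
|∇h| = √(0.003789² + -0.006222²) = 0.007285
Seepage velocity v = K·i/n = 4.3 × 0.007285 / 0.06 = 0.5221 m/day.

0.52 m/day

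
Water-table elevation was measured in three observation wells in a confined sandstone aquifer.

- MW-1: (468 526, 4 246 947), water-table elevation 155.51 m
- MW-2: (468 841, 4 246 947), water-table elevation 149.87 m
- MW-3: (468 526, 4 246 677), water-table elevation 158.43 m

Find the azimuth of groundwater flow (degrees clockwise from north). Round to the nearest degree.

∂h/∂x = (149.87 − 155.51) / (468841 − 468526) = -0.01790
∂h/∂y = (158.43 − 155.51) / (4246677 − 4246947) = -0.01081
Flow direction (−∇h) has components (+0.01790 E, +0.01081 N).
Azimuth = atan2(E, N) = atan2(+0.01790, +0.01081) = 58.9° ≈ 059°.

059°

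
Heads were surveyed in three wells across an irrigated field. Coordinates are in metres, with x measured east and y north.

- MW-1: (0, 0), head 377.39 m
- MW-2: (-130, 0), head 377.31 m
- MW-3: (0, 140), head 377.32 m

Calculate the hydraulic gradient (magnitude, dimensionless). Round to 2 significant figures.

0.00079

∂h/∂x = (377.31 − 377.39) / (-130 − 0) = +0.0006154
∂h/∂y = (377.32 − 377.39) / (140 − 0) = -0.0005000
|∇h| = √(0.0006154² + -0.0005000²) = 0.0007929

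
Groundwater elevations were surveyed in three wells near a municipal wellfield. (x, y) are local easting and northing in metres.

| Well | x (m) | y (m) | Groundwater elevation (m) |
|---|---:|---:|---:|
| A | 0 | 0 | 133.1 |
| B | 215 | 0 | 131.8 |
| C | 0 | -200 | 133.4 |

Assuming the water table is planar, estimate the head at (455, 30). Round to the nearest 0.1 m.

130.3 m

∂h/∂x = (131.8 − 133.1) / (215 − 0) = -0.006047
∂h/∂y = (133.4 − 133.1) / (-200 − 0) = -0.001500
h(455, 30) = 133.1 + (-0.006047)·(455) + (-0.001500)·(30) = 133.1 -2.751 -0.045 = 130.304 m.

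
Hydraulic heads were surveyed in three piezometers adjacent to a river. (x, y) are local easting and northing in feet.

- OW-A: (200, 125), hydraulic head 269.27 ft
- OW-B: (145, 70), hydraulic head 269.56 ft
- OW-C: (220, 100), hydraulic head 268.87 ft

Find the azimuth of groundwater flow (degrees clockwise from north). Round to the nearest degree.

119°

Taking OW-A as reference: OW-B−OW-A = (-55, -55, +0.29); OW-C−OW-A = (20, -25, -0.40).
Determinant of the coordinate differences = (-55)·(-25) − 20·(-55) = 2475.
∂h/∂x = [(+0.29)·(-25) − (-0.40)·(-55)] / 2475 = -0.01182
∂h/∂y = [(-55)·(-0.40) − 20·(+0.29)] / 2475 = +0.006545
Flow direction (−∇h) has components (+0.01182 E, -0.006545 N).
Azimuth = atan2(E, N) = atan2(+0.01182, -0.006545) = 119.0° ≈ 119°.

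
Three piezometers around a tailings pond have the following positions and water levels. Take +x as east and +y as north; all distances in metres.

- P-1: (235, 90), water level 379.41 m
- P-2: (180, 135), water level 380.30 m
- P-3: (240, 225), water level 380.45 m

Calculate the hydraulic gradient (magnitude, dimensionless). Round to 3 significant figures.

0.0125

Taking P-1 as reference: P-2−P-1 = (-55, 45, +0.89); P-3−P-1 = (5, 135, +1.04).
Determinant of the coordinate differences = (-55)·135 − 5·45 = -7650.
∂h/∂x = [(+0.89)·135 − (+1.04)·45] / -7650 = -0.009588
∂h/∂y = [(-55)·(+1.04) − 5·(+0.89)] / -7650 = +0.008059
|∇h| = √(-0.009588² + 0.008059²) = 0.01253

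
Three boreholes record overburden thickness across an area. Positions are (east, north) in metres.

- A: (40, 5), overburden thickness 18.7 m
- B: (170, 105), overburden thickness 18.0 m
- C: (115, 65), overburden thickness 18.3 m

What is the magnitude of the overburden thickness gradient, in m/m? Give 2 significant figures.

Taking A as reference: B−A = (130, 100, -0.7); C−A = (75, 60, -0.4).
Solve a·Δx + b·Δy = Δd: det = 130·60 − 75·100 = 300.
∂d/∂x = [(-0.7)·60 − (-0.4)·100] / 300 = -0.006667
∂d/∂y = [130·(-0.4) − 75·(-0.7)] / 300 = +0.001667
|∇f| = √(-0.006667² + 0.001667²) = 0.006872 m/m

0.0069 m/m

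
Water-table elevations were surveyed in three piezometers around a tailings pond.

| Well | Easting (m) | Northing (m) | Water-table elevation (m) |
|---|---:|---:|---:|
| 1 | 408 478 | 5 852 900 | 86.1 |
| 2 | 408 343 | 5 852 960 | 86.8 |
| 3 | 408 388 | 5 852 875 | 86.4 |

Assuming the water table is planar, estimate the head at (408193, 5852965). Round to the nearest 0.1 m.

Differences from 1: to 2 (Δx, Δy, Δh) = (-135, 60, +0.7); to 3 = (-90, -25, +0.3).
Determinant of the coordinate differences = (-135)·(-25) − (-90)·60 = 8775.
∂h/∂x = [(+0.7)·(-25) − (+0.3)·60] / 8775 = -0.004046
∂h/∂y = [(-135)·(+0.3) − (-90)·(+0.7)] / 8775 = +0.002564
h(408193, 5852965) = 86.1 + (-0.004046)·(-285) + (+0.002564)·(65) = 86.1 +1.153 +0.167 = 87.420 m.

87.4 m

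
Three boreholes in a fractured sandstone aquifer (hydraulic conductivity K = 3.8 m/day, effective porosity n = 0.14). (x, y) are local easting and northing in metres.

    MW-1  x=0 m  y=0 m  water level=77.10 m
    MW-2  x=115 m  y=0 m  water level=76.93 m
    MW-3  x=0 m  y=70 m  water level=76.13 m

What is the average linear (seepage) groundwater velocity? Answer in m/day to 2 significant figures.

0.38 m/day

∂h/∂x = (76.93 − 77.10) / (115 − 0) = -0.001478
∂h/∂y = (76.13 − 77.10) / (70 − 0) = -0.01386
|∇h| = √(-0.001478² + -0.01386²) = 0.01394
Seepage velocity v = K·i/n = 3.8 × 0.01394 / 0.14 = 0.3784 m/day.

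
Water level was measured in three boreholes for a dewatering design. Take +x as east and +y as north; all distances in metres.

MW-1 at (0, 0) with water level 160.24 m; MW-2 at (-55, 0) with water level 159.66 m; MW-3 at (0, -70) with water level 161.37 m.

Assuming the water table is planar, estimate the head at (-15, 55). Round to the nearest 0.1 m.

∂h/∂x = (159.66 − 160.24) / (-55 − 0) = +0.01055
∂h/∂y = (161.37 − 160.24) / (-70 − 0) = -0.01614
h(-15, 55) = 160.24 + (+0.01055)·(-15) + (-0.01614)·(55) = 160.24 -0.158 -0.888 = 159.194 m.

159.2 m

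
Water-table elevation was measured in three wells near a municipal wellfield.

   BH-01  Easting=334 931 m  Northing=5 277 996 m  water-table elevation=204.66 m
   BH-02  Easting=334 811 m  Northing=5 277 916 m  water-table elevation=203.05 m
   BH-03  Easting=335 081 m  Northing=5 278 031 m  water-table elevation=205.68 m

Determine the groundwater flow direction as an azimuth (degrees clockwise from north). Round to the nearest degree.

Three-point gradient (reference BH-01): Δ to BH-02 = (-120, -80, -1.61), Δ to BH-03 = (150, 35, +1.02).
∂h/∂x = +0.003237, ∂h/∂y = +0.01527 (det = 7800).
Flow direction (−∇h) has components (-0.003237 E, -0.01527 N).
Azimuth = atan2(E, N) = atan2(-0.003237, -0.01527) = 192.0° ≈ 192°.

192°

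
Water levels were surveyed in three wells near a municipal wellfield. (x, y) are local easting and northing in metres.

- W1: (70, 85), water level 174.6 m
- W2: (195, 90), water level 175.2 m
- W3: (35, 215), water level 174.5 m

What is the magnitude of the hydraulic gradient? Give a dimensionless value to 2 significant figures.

0.0048

Three-point gradient (reference W1): Δ to W2 = (125, 5, +0.6), Δ to W3 = (-35, 130, -0.1).
∂h/∂x = +0.004779, ∂h/∂y = +0.0005175 (det = 16425).
|∇h| = √(0.004779² + 0.0005175²) = 0.004807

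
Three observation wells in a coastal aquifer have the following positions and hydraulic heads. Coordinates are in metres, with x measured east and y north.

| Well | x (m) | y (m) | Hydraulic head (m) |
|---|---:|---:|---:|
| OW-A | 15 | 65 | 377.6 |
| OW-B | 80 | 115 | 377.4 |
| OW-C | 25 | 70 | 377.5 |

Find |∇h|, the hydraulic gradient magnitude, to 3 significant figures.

0.0344

Differences from OW-A: to OW-B (Δx, Δy, Δh) = (65, 50, -0.2); to OW-C = (10, 5, -0.1).
Determinant of the coordinate differences = 65·5 − 10·50 = -175.
∂h/∂x = [(-0.2)·5 − (-0.1)·50] / -175 = -0.02286
∂h/∂y = [65·(-0.1) − 10·(-0.2)] / -175 = +0.02571
|∇h| = √(-0.02286² + 0.02571²) = 0.0344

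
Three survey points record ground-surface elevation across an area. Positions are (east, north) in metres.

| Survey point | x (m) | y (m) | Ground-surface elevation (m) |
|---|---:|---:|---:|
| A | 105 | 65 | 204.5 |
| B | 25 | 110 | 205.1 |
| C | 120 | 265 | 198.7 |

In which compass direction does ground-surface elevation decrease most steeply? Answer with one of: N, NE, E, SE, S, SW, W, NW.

With z = a·x + b·y + c and A as origin, the differences give:
  (-80)·a + 45·b = +0.6
  15·a + 200·b = -5.8
Eliminate b (×200 and ×45, subtract): -16675·a = 381.00 → a = ∂z/∂x = -0.02285
Back-substitute: b = ∂z/∂y = -0.02729.
Steepest decrease is along −∇f = (+0.02285 E, +0.02729 N) → northeast.

NE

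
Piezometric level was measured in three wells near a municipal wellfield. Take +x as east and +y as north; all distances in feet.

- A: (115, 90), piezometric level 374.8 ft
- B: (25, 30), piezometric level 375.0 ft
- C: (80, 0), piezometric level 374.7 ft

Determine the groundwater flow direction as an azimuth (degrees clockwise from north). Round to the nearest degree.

124°

Differences from A: to B (Δx, Δy, Δh) = (-90, -60, +0.2); to C = (-35, -90, -0.1).
Solve a·Δx + b·Δy = Δh: det = (-90)·(-90) − (-35)·(-60) = 6000.
∂h/∂x = [(+0.2)·(-90) − (-0.1)·(-60)] / 6000 = -0.004000
∂h/∂y = [(-90)·(-0.1) − (-35)·(+0.2)] / 6000 = +0.002667
Flow direction (−∇h) has components (+0.004000 E, -0.002667 N).
Azimuth = atan2(E, N) = atan2(+0.004000, -0.002667) = 123.7° ≈ 124°.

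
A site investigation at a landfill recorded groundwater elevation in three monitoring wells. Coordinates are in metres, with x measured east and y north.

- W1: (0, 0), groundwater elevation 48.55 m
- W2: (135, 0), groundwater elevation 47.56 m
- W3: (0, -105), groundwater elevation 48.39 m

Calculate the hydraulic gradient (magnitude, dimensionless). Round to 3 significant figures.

0.00749

∂h/∂x = (47.56 − 48.55) / (135 − 0) = -0.007333
∂h/∂y = (48.39 − 48.55) / (-105 − 0) = +0.001524
|∇h| = √(-0.007333² + 0.001524²) = 0.00749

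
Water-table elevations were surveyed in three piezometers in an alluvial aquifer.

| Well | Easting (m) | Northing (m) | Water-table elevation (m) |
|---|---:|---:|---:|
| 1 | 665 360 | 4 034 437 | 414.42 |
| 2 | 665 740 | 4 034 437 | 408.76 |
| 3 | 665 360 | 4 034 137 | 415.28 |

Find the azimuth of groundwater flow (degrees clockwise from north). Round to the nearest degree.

079°

∂h/∂x = (408.76 − 414.42) / (665740 − 665360) = -0.01489
∂h/∂y = (415.28 − 414.42) / (4034137 − 4034437) = -0.002867
Flow direction (−∇h) has components (+0.01489 E, +0.002867 N).
Azimuth = atan2(E, N) = atan2(+0.01489, +0.002867) = 79.1° ≈ 079°.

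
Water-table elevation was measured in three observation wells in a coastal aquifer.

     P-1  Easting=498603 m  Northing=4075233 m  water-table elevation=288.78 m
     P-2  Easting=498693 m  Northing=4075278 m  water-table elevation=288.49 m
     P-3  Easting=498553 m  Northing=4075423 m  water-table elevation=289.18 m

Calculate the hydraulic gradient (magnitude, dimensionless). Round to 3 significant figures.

0.00394

With h = a·x + b·y + c and P-1 as origin, the differences give:
  90·a + 45·b = -0.29
  (-50)·a + 190·b = +0.40
Eliminate b (×190 and ×45, subtract): 19350·a = -73.100 → a = ∂h/∂x = -0.003778
Back-substitute: b = ∂h/∂y = +0.001111.
|∇h| = √(-0.003778² + 0.001111²) = 0.003938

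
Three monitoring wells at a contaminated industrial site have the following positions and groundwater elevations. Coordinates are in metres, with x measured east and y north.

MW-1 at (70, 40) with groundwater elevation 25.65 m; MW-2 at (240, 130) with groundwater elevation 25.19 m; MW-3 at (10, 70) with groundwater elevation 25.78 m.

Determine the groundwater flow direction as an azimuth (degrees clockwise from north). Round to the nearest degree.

078°

Taking MW-1 as reference: MW-2−MW-1 = (170, 90, -0.46); MW-3−MW-1 = (-60, 30, +0.13).
Determinant of the coordinate differences = 170·30 − (-60)·90 = 10500.
∂h/∂x = [(-0.46)·30 − (+0.13)·90] / 10500 = -0.002429
∂h/∂y = [170·(+0.13) − (-60)·(-0.46)] / 10500 = -0.0005238
Flow direction (−∇h) has components (+0.002429 E, +0.0005238 N).
Azimuth = atan2(E, N) = atan2(+0.002429, +0.0005238) = 77.8° ≈ 078°.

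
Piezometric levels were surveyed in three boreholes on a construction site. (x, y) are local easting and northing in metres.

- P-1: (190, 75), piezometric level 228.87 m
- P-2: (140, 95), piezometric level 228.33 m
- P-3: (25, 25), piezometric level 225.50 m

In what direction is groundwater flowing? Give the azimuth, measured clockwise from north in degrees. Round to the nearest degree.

Three-point gradient (reference P-1): Δ to P-2 = (-50, 20, -0.54), Δ to P-3 = (-165, -50, -3.37).
∂h/∂x = +0.01628, ∂h/∂y = +0.01369 (det = 5800).
Flow direction (−∇h) has components (-0.01628 E, -0.01369 N).
Azimuth = atan2(E, N) = atan2(-0.01628, -0.01369) = 229.9° ≈ 230°.

230°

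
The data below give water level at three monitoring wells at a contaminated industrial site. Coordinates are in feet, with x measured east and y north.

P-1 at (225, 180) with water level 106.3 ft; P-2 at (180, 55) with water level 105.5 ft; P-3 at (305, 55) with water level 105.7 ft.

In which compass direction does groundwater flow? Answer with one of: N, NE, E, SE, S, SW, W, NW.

Taking P-1 as reference: P-2−P-1 = (-45, -125, -0.8); P-3−P-1 = (80, -125, -0.6).
Solve a·Δx + b·Δy = Δh: det = (-45)·(-125) − 80·(-125) = 15625.
∂h/∂x = [(-0.8)·(-125) − (-0.6)·(-125)] / 15625 = +0.001600
∂h/∂y = [(-45)·(-0.6) − 80·(-0.8)] / 15625 = +0.005824
Flow = −∇h = (-0.001600 east, -0.005824 north), which points south.

S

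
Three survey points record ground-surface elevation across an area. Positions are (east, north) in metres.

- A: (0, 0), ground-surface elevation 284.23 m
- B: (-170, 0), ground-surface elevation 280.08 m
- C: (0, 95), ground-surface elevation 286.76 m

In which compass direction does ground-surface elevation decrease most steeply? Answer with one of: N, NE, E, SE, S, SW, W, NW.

SW

∂z/∂x = (280.08 − 284.23) / (-170 − 0) = +0.02441
∂z/∂y = (286.76 − 284.23) / (95 − 0) = +0.02663
Steepest decrease is along −∇f = (-0.02441 E, -0.02663 N) → southwest.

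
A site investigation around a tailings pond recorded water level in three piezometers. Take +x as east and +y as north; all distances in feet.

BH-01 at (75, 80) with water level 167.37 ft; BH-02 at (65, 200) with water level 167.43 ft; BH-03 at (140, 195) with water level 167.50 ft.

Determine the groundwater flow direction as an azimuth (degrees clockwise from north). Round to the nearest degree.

239°

Three-point gradient (reference BH-01): Δ to BH-02 = (-10, 120, +0.06), Δ to BH-03 = (65, 115, +0.13).
∂h/∂x = +0.0009721, ∂h/∂y = +0.0005810 (det = -8950).
Flow direction (−∇h) has components (-0.0009721 E, -0.0005810 N).
Azimuth = atan2(E, N) = atan2(-0.0009721, -0.0005810) = 239.1° ≈ 239°.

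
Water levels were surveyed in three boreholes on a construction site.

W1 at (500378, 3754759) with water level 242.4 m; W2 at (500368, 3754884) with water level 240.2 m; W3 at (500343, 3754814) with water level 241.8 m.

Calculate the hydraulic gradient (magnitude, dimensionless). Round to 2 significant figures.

Taking W1 as reference: W2−W1 = (-10, 125, -2.2); W3−W1 = (-35, 55, -0.6).
Solve a·Δx + b·Δy = Δh: det = (-10)·55 − (-35)·125 = 3825.
∂h/∂x = [(-2.2)·55 − (-0.6)·125] / 3825 = -0.01203
∂h/∂y = [(-10)·(-0.6) − (-35)·(-2.2)] / 3825 = -0.01856
|∇h| = √(-0.01203² + -0.01856²) = 0.02212

0.022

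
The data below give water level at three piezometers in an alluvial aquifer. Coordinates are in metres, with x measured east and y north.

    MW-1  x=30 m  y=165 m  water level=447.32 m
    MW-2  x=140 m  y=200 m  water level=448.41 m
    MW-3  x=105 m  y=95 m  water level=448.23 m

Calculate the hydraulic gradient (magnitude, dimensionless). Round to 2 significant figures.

With h = a·x + b·y + c and MW-1 as origin, the differences give:
  110·a + 35·b = +1.09
  75·a + (-70)·b = +0.91
Eliminate b (×(-70) and ×35, subtract): -10325·a = -108.150 → a = ∂h/∂x = +0.01047
Back-substitute: b = ∂h/∂y = -0.001777.
|∇h| = √(0.01047² + -0.001777²) = 0.01062

0.011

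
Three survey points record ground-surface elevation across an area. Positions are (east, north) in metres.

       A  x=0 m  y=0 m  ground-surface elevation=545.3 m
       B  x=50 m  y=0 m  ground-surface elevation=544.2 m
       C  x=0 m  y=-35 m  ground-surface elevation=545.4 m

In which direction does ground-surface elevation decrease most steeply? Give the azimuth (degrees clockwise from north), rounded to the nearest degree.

∂z/∂x = (544.2 − 545.3) / (50 − 0) = -0.02200
∂z/∂y = (545.4 − 545.3) / (-35 − 0) = -0.002857
Steepest decrease is along −∇f: components (+0.02200 E, +0.002857 N).
Azimuth = atan2(+0.02200, +0.002857) = 82.6° ≈ 083°.

083°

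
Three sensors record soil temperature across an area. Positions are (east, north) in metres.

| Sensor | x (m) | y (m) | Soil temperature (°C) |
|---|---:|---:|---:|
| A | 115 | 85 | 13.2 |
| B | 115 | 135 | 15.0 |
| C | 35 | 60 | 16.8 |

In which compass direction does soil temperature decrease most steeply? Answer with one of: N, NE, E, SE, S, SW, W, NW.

Taking A as reference: B−A = (0, 50, +1.8); C−A = (-80, -25, +3.6).
Determinant of the coordinate differences = 0·(-25) − (-80)·50 = 4000.
∂T/∂x = [(+1.8)·(-25) − (+3.6)·50] / 4000 = -0.05625
∂T/∂y = [0·(+3.6) − (-80)·(+1.8)] / 4000 = +0.03600
Steepest decrease is along −∇f = (+0.05625 E, -0.03600 N) → southeast.

SE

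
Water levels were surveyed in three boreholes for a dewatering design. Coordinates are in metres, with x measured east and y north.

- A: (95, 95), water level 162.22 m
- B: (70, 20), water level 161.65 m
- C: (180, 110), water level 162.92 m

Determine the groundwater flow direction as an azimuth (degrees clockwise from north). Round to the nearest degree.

Taking A as reference: B−A = (-25, -75, -0.57); C−A = (85, 15, +0.70).
Determinant of the coordinate differences = (-25)·15 − 85·(-75) = 6000.
∂h/∂x = [(-0.57)·15 − (+0.70)·(-75)] / 6000 = +0.007325
∂h/∂y = [(-25)·(+0.70) − 85·(-0.57)] / 6000 = +0.005158
Flow direction (−∇h) has components (-0.007325 E, -0.005158 N).
Azimuth = atan2(E, N) = atan2(-0.007325, -0.005158) = 234.8° ≈ 235°.

235°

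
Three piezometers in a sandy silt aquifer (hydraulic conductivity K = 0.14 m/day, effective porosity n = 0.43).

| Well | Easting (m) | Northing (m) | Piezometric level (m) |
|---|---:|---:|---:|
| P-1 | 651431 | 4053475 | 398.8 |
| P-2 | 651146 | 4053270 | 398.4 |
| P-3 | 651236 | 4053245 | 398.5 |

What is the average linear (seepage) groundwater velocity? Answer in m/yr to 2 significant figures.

Taking P-1 as reference: P-2−P-1 = (-285, -205, -0.4); P-3−P-1 = (-195, -230, -0.3).
Determinant of the coordinate differences = (-285)·(-230) − (-195)·(-205) = 25575.
∂h/∂x = [(-0.4)·(-230) − (-0.3)·(-205)] / 25575 = +0.001193
∂h/∂y = [(-285)·(-0.3) − (-195)·(-0.4)] / 25575 = +0.0002933
|∇h| = √(0.001193² + 0.0002933²) = 0.001229
Seepage velocity v = K·i/n = 0.14 × 0.001229 / 0.43 = 0.0004001 m/day = 0.1461 m/yr.

0.15 m/yr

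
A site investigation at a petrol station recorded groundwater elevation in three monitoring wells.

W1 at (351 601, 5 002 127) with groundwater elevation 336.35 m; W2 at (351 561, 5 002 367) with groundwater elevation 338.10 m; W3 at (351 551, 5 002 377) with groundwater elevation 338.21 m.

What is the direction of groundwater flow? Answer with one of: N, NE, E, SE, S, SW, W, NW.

SE

Differences from W1: to W2 (Δx, Δy, Δh) = (-40, 240, +1.75); to W3 = (-50, 250, +1.86).
Determinant of the coordinate differences = (-40)·250 − (-50)·240 = 2000.
∂h/∂x = [(+1.75)·250 − (+1.86)·240] / 2000 = -0.004450
∂h/∂y = [(-40)·(+1.86) − (-50)·(+1.75)] / 2000 = +0.006550
Flow = −∇h = (+0.004450 east, -0.006550 north), which points southeast.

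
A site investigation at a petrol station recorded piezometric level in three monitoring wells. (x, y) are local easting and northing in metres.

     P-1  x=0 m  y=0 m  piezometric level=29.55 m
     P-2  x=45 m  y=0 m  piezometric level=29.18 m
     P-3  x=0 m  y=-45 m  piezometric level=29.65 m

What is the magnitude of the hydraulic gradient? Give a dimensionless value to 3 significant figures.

0.00852

∂h/∂x = (29.18 − 29.55) / (45 − 0) = -0.008222
∂h/∂y = (29.65 − 29.55) / (-45 − 0) = -0.002222
|∇h| = √(-0.008222² + -0.002222²) = 0.008517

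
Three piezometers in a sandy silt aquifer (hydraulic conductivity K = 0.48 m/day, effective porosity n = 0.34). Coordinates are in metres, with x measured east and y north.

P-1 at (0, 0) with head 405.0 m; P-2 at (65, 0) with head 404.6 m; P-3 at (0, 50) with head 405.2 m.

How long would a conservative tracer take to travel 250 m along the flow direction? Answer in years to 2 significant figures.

66 years

∂h/∂x = (404.6 − 405.0) / (65 − 0) = -0.006154
∂h/∂y = (405.2 − 405.0) / (50 − 0) = +0.004000
|∇h| = √(-0.006154² + 0.004000²) = 0.00734
Seepage velocity v = K·i/n = 0.48 × 0.00734 / 0.34 = 0.01036 m/day.
t = 250 / 0.01036 = 2.413e+04 days = 66.1 years.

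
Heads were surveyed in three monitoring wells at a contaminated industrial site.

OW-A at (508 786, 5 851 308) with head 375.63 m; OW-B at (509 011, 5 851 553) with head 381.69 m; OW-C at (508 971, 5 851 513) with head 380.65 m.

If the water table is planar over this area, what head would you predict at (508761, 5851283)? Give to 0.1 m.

375.0 m

Three-point gradient (reference OW-A): Δ to OW-B = (225, 245, +6.06), Δ to OW-C = (185, 205, +5.02).
∂h/∂x = +0.01550, ∂h/∂y = +0.01050 (det = 800).
h(508761, 5851283) = 375.63 + (+0.01550)·(-25) + (+0.01050)·(-25) = 375.63 -0.388 -0.262 = 374.980 m.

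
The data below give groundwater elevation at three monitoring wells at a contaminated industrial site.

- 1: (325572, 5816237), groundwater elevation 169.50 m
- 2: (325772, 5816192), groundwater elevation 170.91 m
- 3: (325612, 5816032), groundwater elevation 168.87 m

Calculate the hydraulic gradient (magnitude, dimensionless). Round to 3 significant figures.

Differences from 1: to 2 (Δx, Δy, Δh) = (200, -45, +1.41); to 3 = (40, -205, -0.63).
Solve a·Δx + b·Δy = Δh: det = 200·(-205) − 40·(-45) = -39200.
∂h/∂x = [(+1.41)·(-205) − (-0.63)·(-45)] / -39200 = +0.008097
∂h/∂y = [200·(-0.63) − 40·(+1.41)] / -39200 = +0.004653
|∇h| = √(0.008097² + 0.004653²) = 0.009339

0.00934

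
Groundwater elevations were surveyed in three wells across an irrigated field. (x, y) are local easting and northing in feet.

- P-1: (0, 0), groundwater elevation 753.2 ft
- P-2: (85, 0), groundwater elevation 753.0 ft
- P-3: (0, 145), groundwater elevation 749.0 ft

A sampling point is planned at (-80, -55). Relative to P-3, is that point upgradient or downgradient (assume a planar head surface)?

∂h/∂x = (753.0 − 753.2) / (85 − 0) = -0.002353
∂h/∂y = (749.0 − 753.2) / (145 − 0) = -0.02897
Head at (-80, -55) = 753.2 + (-0.002353)·(-80) + (-0.02897)·(-55) = 754.98 ft.
That is higher than the 749.0 ft at P-3, so the point is upgradient.

upgradient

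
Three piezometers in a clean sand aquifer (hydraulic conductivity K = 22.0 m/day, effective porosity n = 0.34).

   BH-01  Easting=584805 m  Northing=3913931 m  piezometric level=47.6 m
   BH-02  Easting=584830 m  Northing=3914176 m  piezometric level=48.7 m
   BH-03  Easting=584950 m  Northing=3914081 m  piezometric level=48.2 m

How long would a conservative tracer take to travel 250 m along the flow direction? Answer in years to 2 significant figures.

2.3 years

Taking BH-01 as reference: BH-02−BH-01 = (25, 245, +1.1); BH-03−BH-01 = (145, 150, +0.6).
Solve a·Δx + b·Δy = Δh: det = 25·150 − 145·245 = -31775.
∂h/∂x = [(+1.1)·150 − (+0.6)·245] / -31775 = -0.0005665
∂h/∂y = [25·(+0.6) − 145·(+1.1)] / -31775 = +0.004548
|∇h| = √(-0.0005665² + 0.004548²) = 0.004583
Seepage velocity v = K·i/n = 22.0 × 0.004583 / 0.34 = 0.2965 m/day.
t = 250 / 0.2965 = 843.2 days = 2.31 years.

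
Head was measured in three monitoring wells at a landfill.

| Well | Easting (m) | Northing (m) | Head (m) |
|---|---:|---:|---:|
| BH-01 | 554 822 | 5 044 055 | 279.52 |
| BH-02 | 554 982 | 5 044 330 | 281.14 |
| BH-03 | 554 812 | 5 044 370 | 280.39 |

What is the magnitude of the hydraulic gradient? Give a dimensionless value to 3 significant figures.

Taking BH-01 as reference: BH-02−BH-01 = (160, 275, +1.62); BH-03−BH-01 = (-10, 315, +0.87).
Determinant of the coordinate differences = 160·315 − (-10)·275 = 53150.
∂h/∂x = [(+1.62)·315 − (+0.87)·275] / 53150 = +0.005100
∂h/∂y = [160·(+0.87) − (-10)·(+1.62)] / 53150 = +0.002924
|∇h| = √(0.005100² + 0.002924²) = 0.005879

0.00588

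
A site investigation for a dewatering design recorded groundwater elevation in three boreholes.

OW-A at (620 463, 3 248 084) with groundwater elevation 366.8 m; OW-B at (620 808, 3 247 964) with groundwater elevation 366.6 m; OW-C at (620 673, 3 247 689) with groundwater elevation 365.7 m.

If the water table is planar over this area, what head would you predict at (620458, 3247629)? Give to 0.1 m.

365.4 m

Three-point gradient (reference OW-A): Δ to OW-B = (345, -120, -0.2), Δ to OW-C = (210, -395, -1.1).
∂h/∂x = +0.0004772, ∂h/∂y = +0.003038 (det = -111075).
h(620458, 3247629) = 366.8 + (+0.0004772)·(-5) + (+0.003038)·(-455) = 366.8 -0.002 -1.383 = 365.415 m.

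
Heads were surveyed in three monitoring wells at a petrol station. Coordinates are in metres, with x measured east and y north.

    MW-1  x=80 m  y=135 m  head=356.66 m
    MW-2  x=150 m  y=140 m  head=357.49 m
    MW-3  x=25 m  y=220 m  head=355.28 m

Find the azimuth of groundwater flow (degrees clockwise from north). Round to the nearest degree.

Differences from MW-1: to MW-2 (Δx, Δy, Δh) = (70, 5, +0.83); to MW-3 = (-55, 85, -1.38).
Determinant of the coordinate differences = 70·85 − (-55)·5 = 6225.
∂h/∂x = [(+0.83)·85 − (-1.38)·5] / 6225 = +0.01244
∂h/∂y = [70·(-1.38) − (-55)·(+0.83)] / 6225 = -0.008185
Flow direction (−∇h) has components (-0.01244 E, +0.008185 N).
Azimuth = atan2(E, N) = atan2(-0.01244, +0.008185) = 303.3° ≈ 303°.

303°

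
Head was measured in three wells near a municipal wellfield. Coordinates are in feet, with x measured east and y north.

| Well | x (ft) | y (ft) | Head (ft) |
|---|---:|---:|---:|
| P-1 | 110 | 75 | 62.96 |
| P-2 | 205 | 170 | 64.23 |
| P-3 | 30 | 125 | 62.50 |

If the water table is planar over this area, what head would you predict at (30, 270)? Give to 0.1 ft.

63.2 ft

With h = a·x + b·y + c and P-1 as origin, the differences give:
  95·a + 95·b = +1.27
  (-80)·a + 50·b = -0.46
Eliminate b (×50 and ×95, subtract): 12350·a = 107.200 → a = ∂h/∂x = +0.008680
Back-substitute: b = ∂h/∂y = +0.004688.
h(30, 270) = 62.96 + (+0.008680)·(-80) + (+0.004688)·(195) = 62.96 -0.694 +0.914 = 63.180 ft.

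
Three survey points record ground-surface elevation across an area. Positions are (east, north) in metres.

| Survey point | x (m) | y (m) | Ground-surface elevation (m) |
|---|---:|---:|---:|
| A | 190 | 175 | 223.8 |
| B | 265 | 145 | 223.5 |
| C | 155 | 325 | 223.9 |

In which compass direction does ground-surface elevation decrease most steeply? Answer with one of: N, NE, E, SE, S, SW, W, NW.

E

Taking A as reference: B−A = (75, -30, -0.3); C−A = (-35, 150, +0.1).
Solve a·Δx + b·Δy = Δz: det = 75·150 − (-35)·(-30) = 10200.
∂z/∂x = [(-0.3)·150 − (+0.1)·(-30)] / 10200 = -0.004118
∂z/∂y = [75·(+0.1) − (-35)·(-0.3)] / 10200 = -0.0002941
Steepest decrease is along −∇f = (+0.004118 E, +0.0002941 N) → east.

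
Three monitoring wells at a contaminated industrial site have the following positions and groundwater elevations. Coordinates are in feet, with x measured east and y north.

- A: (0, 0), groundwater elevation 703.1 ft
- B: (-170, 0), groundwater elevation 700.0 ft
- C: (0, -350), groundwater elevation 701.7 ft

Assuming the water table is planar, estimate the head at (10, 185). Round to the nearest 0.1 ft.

704.0 ft

∂h/∂x = (700.0 − 703.1) / (-170 − 0) = +0.01824
∂h/∂y = (701.7 − 703.1) / (-350 − 0) = +0.004000
h(10, 185) = 703.1 + (+0.01824)·(10) + (+0.004000)·(185) = 703.1 +0.182 +0.740 = 704.022 ft.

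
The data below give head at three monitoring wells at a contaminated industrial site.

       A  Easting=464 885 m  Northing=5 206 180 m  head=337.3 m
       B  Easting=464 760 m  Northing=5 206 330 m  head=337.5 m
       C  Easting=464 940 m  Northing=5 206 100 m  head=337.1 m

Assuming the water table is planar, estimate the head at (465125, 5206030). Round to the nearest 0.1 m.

338.0 m

Differences from A: to B (Δx, Δy, Δh) = (-125, 150, +0.2); to C = (55, -80, -0.2).
Solve a·Δx + b·Δy = Δh: det = (-125)·(-80) − 55·150 = 1750.
∂h/∂x = [(+0.2)·(-80) − (-0.2)·150] / 1750 = +0.008000
∂h/∂y = [(-125)·(-0.2) − 55·(+0.2)] / 1750 = +0.008000
h(465125, 5206030) = 337.3 + (+0.008000)·(240) + (+0.008000)·(-150) = 337.3 +1.920 -1.200 = 338.020 m.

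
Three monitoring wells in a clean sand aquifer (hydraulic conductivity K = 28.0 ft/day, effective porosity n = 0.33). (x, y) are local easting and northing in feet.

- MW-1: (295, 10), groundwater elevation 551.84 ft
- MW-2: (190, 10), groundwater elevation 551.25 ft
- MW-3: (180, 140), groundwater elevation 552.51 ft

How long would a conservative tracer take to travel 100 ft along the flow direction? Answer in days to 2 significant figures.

100 days

With h = a·x + b·y + c and MW-1 as origin, the differences give:
  (-105)·a + 0·b = -0.59
  (-115)·a + 130·b = +0.67
Eliminate b (×130 and ×0, subtract): -13650·a = -76.700 → a = ∂h/∂x = +0.005619
Back-substitute: b = ∂h/∂y = +0.01012.
|∇h| = √(0.005619² + 0.01012²) = 0.01158
Seepage velocity v = K·i/n = 28.0 × 0.01158 / 0.33 = 0.9825 ft/day.
t = 100 / 0.9825 = 101.8 days.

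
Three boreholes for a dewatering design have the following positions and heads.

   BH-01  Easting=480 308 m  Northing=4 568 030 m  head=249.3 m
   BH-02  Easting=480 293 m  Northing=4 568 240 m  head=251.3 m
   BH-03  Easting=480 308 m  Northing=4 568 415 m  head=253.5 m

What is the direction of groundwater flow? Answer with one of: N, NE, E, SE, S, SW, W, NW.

Differences from BH-01: to BH-02 (Δx, Δy, Δh) = (-15, 210, +2.0); to BH-03 = (0, 385, +4.2).
Determinant of the coordinate differences = (-15)·385 − 0·210 = -5775.
∂h/∂x = [(+2.0)·385 − (+4.2)·210] / -5775 = +0.01939
∂h/∂y = [(-15)·(+4.2) − 0·(+2.0)] / -5775 = +0.01091
Flow = −∇h = (-0.01939 east, -0.01091 north), which points southwest.

SW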